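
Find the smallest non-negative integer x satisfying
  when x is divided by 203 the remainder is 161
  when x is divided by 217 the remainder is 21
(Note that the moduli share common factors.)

Combine the congruences pairwise.
gcd(203, 217) = 7 and 7 | (21 − 161), so the pair is consistent; merging gives x ≡ 2191 (mod 6293), where 6293 = lcm(203, 217).
The solution is unique modulo lcm(203, 217) = 6293.

2191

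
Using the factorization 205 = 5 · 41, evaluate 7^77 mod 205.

52

Mod 5: 7 ≡ 2; by Fermat, exponent reduces to 77 mod 4 = 1; 2^1 ≡ 2 (mod 5).
Mod 41: 7 ≡ 7; by Fermat, exponent reduces to 77 mod 40 = 37; 7^37 ≡ 11 (mod 41).
Combine by CRT: x ≡ 2 (mod 5), x ≡ 11 (mod 41) ⇒ x ≡ 52 (mod 205).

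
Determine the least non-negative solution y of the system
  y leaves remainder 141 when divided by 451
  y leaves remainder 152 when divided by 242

3298

gcd(451, 242) = 11 and 11 | (152 − 141), so the pair is consistent; merging gives y ≡ 3298 (mod 9922), where 9922 = lcm(451, 242).
The solution is unique modulo lcm(451, 242) = 9922.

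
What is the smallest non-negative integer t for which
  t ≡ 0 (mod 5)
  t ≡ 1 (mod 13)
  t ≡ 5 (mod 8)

Combine the congruences pairwise.
From t ≡ 0 (mod 5) write t = 0 + 5s. Substituting into t ≡ 1 (mod 13) gives 5s ≡ 1 (mod 13), and since 5⁻¹ ≡ 8 (mod 13), s ≡ 8. Hence t ≡ 0 + 5·8 = 40 (mod 65).
From t ≡ 40 (mod 65) write t = 40 + 65s. Substituting into t ≡ 5 (mod 8) gives 65s ≡ 5 (mod 8), and since 1⁻¹ ≡ 1 (mod 8), s ≡ 5. Hence t ≡ 40 + 65·5 = 365 (mod 520).

365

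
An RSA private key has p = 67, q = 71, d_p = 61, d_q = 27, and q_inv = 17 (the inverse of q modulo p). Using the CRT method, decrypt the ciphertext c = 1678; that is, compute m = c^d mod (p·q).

2018

m₁ = c^(d_p) mod p: c ≡ 3 (mod 67), and 3^61 mod 67 = 8.
m₂ = c^(d_q) mod q: c ≡ 45 (mod 71), and 45^27 mod 71 = 30.
h = q_inv·(m₁ − m₂) mod p = 17·(8 − 30) mod 67 = 28.
m = m₂ + h·q = 30 + 28·71 = 2018.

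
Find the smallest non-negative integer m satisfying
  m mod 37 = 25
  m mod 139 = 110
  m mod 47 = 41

The moduli are pairwise coprime; N = 37·139·47 = 241721.
N/37 = 6533; 6533 ≡ 21 (mod 37); 21·30 ≡ 1, so inverse 30.
N/139 = 1739; 1739 ≡ 71 (mod 139); 71·47 ≡ 1, so inverse 47.
N/47 = 5143; 5143 ≡ 20 (mod 47); 20·40 ≡ 1, so inverse 40.
m ≡ 25·6533·30 + 110·1739·47 + 41·5143·40 = 22324900.
22324900 mod 241721 = 86568.

86568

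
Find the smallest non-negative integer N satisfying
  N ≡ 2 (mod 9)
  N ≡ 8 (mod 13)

47

From N ≡ 2 (mod 9) write N = 2 + 9t. Substituting into N ≡ 8 (mod 13) gives 9t ≡ 6 (mod 13), and since 9⁻¹ ≡ 3 (mod 13), t ≡ 5. Hence N ≡ 2 + 9·5 = 47 (mod 117).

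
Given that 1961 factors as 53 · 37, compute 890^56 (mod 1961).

1550

Mod 53: 890 ≡ 42; by Fermat, exponent reduces to 56 mod 52 = 4; 42^4 ≡ 13 (mod 53).
Mod 37: 890 ≡ 2; by Fermat, exponent reduces to 56 mod 36 = 20; 2^20 ≡ 33 (mod 37).
Combine by CRT: x ≡ 13 (mod 53), x ≡ 33 (mod 37) ⇒ x ≡ 1550 (mod 1961).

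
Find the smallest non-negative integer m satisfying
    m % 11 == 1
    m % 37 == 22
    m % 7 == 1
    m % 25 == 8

20483

The moduli are pairwise coprime; N = 11·37·7·25 = 71225.
N/11 = 6475; 6475 ≡ 7 (mod 11); 7·8 ≡ 1, so inverse 8.
N/37 = 1925; 1925 ≡ 1 (mod 37), inverse 1.
N/7 = 10175; 10175 ≡ 4 (mod 7); 4·2 ≡ 1, so inverse 2.
N/25 = 2849; 2849 ≡ 24 (mod 25); 24·24 ≡ 1, so inverse 24.
m ≡ 1·6475·8 + 22·1925·1 + 1·10175·2 + 8·2849·24 = 661508.
661508 mod 71225 = 20483.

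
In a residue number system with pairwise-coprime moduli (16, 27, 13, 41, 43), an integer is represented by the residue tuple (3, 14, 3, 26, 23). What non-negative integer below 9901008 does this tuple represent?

3128531

From x ≡ 3 (mod 16) write x = 3 + 16t. Substituting into x ≡ 14 (mod 27) gives 16t ≡ 11 (mod 27), and since 16⁻¹ ≡ 22 (mod 27), t ≡ 26. Hence x ≡ 3 + 16·26 = 419 (mod 432).
From x ≡ 419 (mod 432) write x = 419 + 432t. Substituting into x ≡ 3 (mod 13) gives 432t ≡ 0 (mod 13), and since 3⁻¹ ≡ 9 (mod 13), t ≡ 0. Hence x ≡ 419 + 432·0 = 419 (mod 5616).
From x ≡ 419 (mod 5616) write x = 419 + 5616t. Substituting into x ≡ 26 (mod 41) gives 5616t ≡ 17 (mod 41), and since 40⁻¹ ≡ 40 (mod 41), t ≡ 24. Hence x ≡ 419 + 5616·24 = 135203 (mod 230256).
From x ≡ 135203 (mod 230256) write x = 135203 + 230256t. Substituting into x ≡ 23 (mod 43) gives 230256t ≡ 12 (mod 43), and since 34⁻¹ ≡ 19 (mod 43), t ≡ 13. Hence x ≡ 135203 + 230256·13 = 3128531 (mod 9901008).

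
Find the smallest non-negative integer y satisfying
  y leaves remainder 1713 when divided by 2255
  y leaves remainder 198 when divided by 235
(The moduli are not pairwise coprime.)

gcd(2255, 235) = 5 and 5 | (198 − 1713), so the pair is consistent; merging gives y ≡ 26518 (mod 105985), where 105985 = lcm(2255, 235).
The solution is unique modulo lcm(2255, 235) = 105985.

26518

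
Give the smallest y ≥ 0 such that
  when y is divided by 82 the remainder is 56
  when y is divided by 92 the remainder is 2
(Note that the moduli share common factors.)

Combine the congruences pairwise.
gcd(82, 92) = 2 and 2 | (2 − 56), so the pair is consistent; merging gives y ≡ 2762 (mod 3772), where 3772 = lcm(82, 92).
The solution is unique modulo lcm(82, 92) = 3772.

2762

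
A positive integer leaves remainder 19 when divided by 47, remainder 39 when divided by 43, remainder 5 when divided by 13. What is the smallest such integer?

The moduli are pairwise coprime; N = 47·43·13 = 26273.
N/47 = 559; 559 ≡ 42 (mod 47); 42·28 ≡ 1, so inverse 28.
N/43 = 611; 611 ≡ 9 (mod 43); 9·24 ≡ 1, so inverse 24.
N/13 = 2021; 2021 ≡ 6 (mod 13); 6·11 ≡ 1, so inverse 11.
x ≡ 19·559·28 + 39·611·24 + 5·2021·11 = 980439.
980439 mod 26273 = 8338.

8338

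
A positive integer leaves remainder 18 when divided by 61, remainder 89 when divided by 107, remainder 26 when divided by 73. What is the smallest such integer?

The moduli are pairwise coprime; N = 61·107·73 = 476471.
N/61 = 7811; 7811 ≡ 3 (mod 61); 3·41 ≡ 1, so inverse 41.
N/107 = 4453; 4453 ≡ 66 (mod 107); 66·60 ≡ 1, so inverse 60.
N/73 = 6527; 6527 ≡ 30 (mod 73); 30·56 ≡ 1, so inverse 56.
x ≡ 18·7811·41 + 89·4453·60 + 26·6527·56 = 39046850.
39046850 mod 476471 = 452699.

452699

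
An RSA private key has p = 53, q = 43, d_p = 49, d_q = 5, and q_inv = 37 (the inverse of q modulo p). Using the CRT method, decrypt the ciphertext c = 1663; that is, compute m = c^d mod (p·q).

m₁ = c^(d_p) mod p: c ≡ 20 (mod 53), and 20^49 mod 53 = 35.
m₂ = c^(d_q) mod q: c ≡ 29 (mod 43), and 29^5 mod 43 = 20.
h = q_inv·(m₁ − m₂) mod p = 37·(35 − 20) mod 53 = 25.
m = m₂ + h·q = 20 + 25·43 = 1095.

1095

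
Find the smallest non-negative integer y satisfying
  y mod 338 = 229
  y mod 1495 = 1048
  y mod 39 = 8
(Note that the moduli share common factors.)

gcd(338, 1495) = 13 and 13 | (1048 − 229), so the pair is consistent; merging gives y ≡ 38423 (mod 38870), where 38870 = lcm(338, 1495).
gcd(38870, 39) = 13 and 13 | (8 − 38423), so the pair is consistent; merging gives y ≡ 38423 (mod 116610), where 116610 = lcm(38870, 39).
The solution is unique modulo lcm(338, 1495, 39) = 116610.

38423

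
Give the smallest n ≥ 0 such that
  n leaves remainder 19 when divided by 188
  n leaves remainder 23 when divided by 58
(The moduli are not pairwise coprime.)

3967

gcd(188, 58) = 2 and 2 | (23 − 19), so the pair is consistent; merging gives n ≡ 3967 (mod 5452), where 5452 = lcm(188, 58).
The solution is unique modulo lcm(188, 58) = 5452.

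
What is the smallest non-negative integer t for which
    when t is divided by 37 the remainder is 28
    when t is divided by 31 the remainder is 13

509

From t ≡ 28 (mod 37) write t = 28 + 37s. Substituting into t ≡ 13 (mod 31) gives 37s ≡ 16 (mod 31), and since 6⁻¹ ≡ 26 (mod 31), s ≡ 13. Hence t ≡ 28 + 37·13 = 509 (mod 1147).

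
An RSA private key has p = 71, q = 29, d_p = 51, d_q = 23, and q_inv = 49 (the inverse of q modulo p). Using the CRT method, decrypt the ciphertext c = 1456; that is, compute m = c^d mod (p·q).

805

m₁ = c^(d_p) mod p: c ≡ 36 (mod 71), and 36^51 mod 71 = 24.
m₂ = c^(d_q) mod q: c ≡ 6 (mod 29), and 6^23 mod 29 = 22.
h = q_inv·(m₁ − m₂) mod p = 49·(24 − 22) mod 71 = 27.
m = m₂ + h·q = 22 + 27·29 = 805.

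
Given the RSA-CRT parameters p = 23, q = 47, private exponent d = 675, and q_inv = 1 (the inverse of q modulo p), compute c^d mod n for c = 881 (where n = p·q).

d_p = d mod (p−1) = 675 mod 22 = 15; d_q = d mod (q−1) = 31.
m₁ = c^(d_p) mod p: c ≡ 7 (mod 23), and 7^15 mod 23 = 14.
m₂ = c^(d_q) mod q: c ≡ 35 (mod 47), and 35^31 mod 47 = 13.
h = q_inv·(m₁ − m₂) mod p = 1·(14 − 13) mod 23 = 1.
m = m₂ + h·q = 13 + 1·47 = 60.

60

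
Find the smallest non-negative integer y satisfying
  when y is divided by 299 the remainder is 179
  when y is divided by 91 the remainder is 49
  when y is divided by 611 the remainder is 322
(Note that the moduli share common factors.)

Combine the congruences pairwise.
gcd(299, 91) = 13 and 13 | (49 − 179), so the pair is consistent; merging gives y ≡ 777 (mod 2093), where 2093 = lcm(299, 91).
gcd(2093, 611) = 13 and 13 | (322 − 777), so the pair is consistent; merging gives y ≡ 21707 (mod 98371), where 98371 = lcm(2093, 611).
The solution is unique modulo lcm(299, 91, 611) = 98371.

21707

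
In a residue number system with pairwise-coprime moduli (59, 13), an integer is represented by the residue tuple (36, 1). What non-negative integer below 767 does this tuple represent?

508

Combine the congruences pairwise.
From x ≡ 36 (mod 59) write x = 36 + 59t. Substituting into x ≡ 1 (mod 13) gives 59t ≡ 4 (mod 13), and since 7⁻¹ ≡ 2 (mod 13), t ≡ 8. Hence x ≡ 36 + 59·8 = 508 (mod 767).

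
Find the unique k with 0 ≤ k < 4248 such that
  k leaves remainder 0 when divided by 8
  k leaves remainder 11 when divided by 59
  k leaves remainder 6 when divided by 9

4200

From k ≡ 0 (mod 8) write k = 0 + 8t. Substituting into k ≡ 11 (mod 59) gives 8t ≡ 11 (mod 59), and since 8⁻¹ ≡ 37 (mod 59), t ≡ 53. Hence k ≡ 0 + 8·53 = 424 (mod 472).
From k ≡ 424 (mod 472) write k = 424 + 472t. Substituting into k ≡ 6 (mod 9) gives 472t ≡ 5 (mod 9), and since 4⁻¹ ≡ 7 (mod 9), t ≡ 8. Hence k ≡ 424 + 472·8 = 4200 (mod 4248).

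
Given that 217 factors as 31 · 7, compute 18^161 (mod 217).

Mod 31: 18 ≡ 18; by Fermat, exponent reduces to 161 mod 30 = 11; 18^11 ≡ 28 (mod 31).
Mod 7: 18 ≡ 4; by Fermat, exponent reduces to 161 mod 6 = 5; 4^5 ≡ 2 (mod 7).
Combine by CRT: x ≡ 28 (mod 31), x ≡ 2 (mod 7) ⇒ x ≡ 121 (mod 217).

121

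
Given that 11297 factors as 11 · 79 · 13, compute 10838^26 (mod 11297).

Mod 11: 10838 ≡ 3; by Fermat, exponent reduces to 26 mod 10 = 6; 3^6 ≡ 3 (mod 11).
Mod 79: 10838 ≡ 15; 15^26 ≡ 1 (mod 79).
Mod 13: 10838 ≡ 9; by Fermat, exponent reduces to 26 mod 12 = 2; 9^2 ≡ 3 (mod 13).
Combine by CRT: x ≡ 3 (mod 11), x ≡ 1 (mod 79), x ≡ 3 (mod 13) ⇒ x ≡ 5294 (mod 11297).

5294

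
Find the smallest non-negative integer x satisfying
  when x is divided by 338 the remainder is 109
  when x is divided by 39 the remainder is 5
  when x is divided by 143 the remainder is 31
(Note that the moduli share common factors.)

8897

gcd(338, 39) = 13 and 13 | (5 − 109), so the pair is consistent; merging gives x ≡ 785 (mod 1014), where 1014 = lcm(338, 39).
gcd(1014, 143) = 13 and 13 | (31 − 785), so the pair is consistent; merging gives x ≡ 8897 (mod 11154), where 11154 = lcm(1014, 143).
The solution is unique modulo lcm(338, 39, 143) = 11154.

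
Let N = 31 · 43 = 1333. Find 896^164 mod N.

Mod 31: 896 ≡ 28; by Fermat, exponent reduces to 164 mod 30 = 14; 28^14 ≡ 10 (mod 31).
Mod 43: 896 ≡ 36; by Fermat, exponent reduces to 164 mod 42 = 38; 36^38 ≡ 6 (mod 43).
Combine by CRT: x ≡ 10 (mod 31), x ≡ 6 (mod 43) ⇒ x ≡ 909 (mod 1333).

909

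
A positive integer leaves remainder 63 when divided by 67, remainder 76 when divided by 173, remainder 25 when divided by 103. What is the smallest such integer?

363203

The moduli are pairwise coprime; N = 67·173·103 = 1193873.
N/67 = 17819; 17819 ≡ 64 (mod 67); 64·22 ≡ 1, so inverse 22.
N/173 = 6901; 6901 ≡ 154 (mod 173); 154·91 ≡ 1, so inverse 91.
N/103 = 11591; 11591 ≡ 55 (mod 103); 55·15 ≡ 1, so inverse 15.
a ≡ 63·17819·22 + 76·6901·91 + 25·11591·15 = 76771075.
76771075 mod 1193873 = 363203.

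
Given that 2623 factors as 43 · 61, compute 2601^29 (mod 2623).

Mod 43: 2601 ≡ 21; 21^29 ≡ 21 (mod 43).
Mod 61: 2601 ≡ 39; 39^29 ≡ 36 (mod 61).
Combine by CRT: x ≡ 21 (mod 43), x ≡ 36 (mod 61) ⇒ x ≡ 2171 (mod 2623).

2171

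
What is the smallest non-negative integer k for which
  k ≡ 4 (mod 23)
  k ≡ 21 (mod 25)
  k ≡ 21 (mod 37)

13896

The moduli are pairwise coprime; N = 23·25·37 = 21275.
N/23 = 925; 925 ≡ 5 (mod 23); 5·14 ≡ 1, so inverse 14.
N/25 = 851; 851 ≡ 1 (mod 25), inverse 1.
N/37 = 575; 575 ≡ 20 (mod 37); 20·13 ≡ 1, so inverse 13.
k ≡ 4·925·14 + 21·851·1 + 21·575·13 = 226646.
226646 mod 21275 = 13896.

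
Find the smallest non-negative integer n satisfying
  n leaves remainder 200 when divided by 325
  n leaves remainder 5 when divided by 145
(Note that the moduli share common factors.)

3775

gcd(325, 145) = 5 and 5 | (5 − 200), so the pair is consistent; merging gives n ≡ 3775 (mod 9425), where 9425 = lcm(325, 145).
The solution is unique modulo lcm(325, 145) = 9425.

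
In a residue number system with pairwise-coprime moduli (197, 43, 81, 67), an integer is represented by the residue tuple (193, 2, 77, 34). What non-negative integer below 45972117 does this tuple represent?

20951537

The moduli are pairwise coprime; N = 197·43·81·67 = 45972117.
N/197 = 233361; 233361 ≡ 113 (mod 197); 113·68 ≡ 1, so inverse 68.
N/43 = 1069119; 1069119 ≡ 10 (mod 43); 10·13 ≡ 1, so inverse 13.
N/81 = 567557; 567557 ≡ 71 (mod 81); 71·8 ≡ 1, so inverse 8.
N/67 = 686151; 686151 ≡ 4 (mod 67); 4·17 ≡ 1, so inverse 17.
x ≡ 193·233361·68 + 2·1069119·13 + 77·567557·8 + 34·686151·17 = 3836637248.
3836637248 mod 45972117 = 20951537.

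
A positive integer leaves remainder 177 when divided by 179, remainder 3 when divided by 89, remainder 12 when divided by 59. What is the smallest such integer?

64617

From k ≡ 177 (mod 179) write k = 177 + 179t. Substituting into k ≡ 3 (mod 89) gives 179t ≡ 4 (mod 89), and since 1⁻¹ ≡ 1 (mod 89), t ≡ 4. Hence k ≡ 177 + 179·4 = 893 (mod 15931).
From k ≡ 893 (mod 15931) write k = 893 + 15931t. Substituting into k ≡ 12 (mod 59) gives 15931t ≡ 4 (mod 59), and since 1⁻¹ ≡ 1 (mod 59), t ≡ 4. Hence k ≡ 893 + 15931·4 = 64617 (mod 939929).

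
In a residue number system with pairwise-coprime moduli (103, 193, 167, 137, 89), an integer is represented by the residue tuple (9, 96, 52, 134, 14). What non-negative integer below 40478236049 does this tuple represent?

From x ≡ 9 (mod 103) write x = 9 + 103t. Substituting into x ≡ 96 (mod 193) gives 103t ≡ 87 (mod 193), and since 103⁻¹ ≡ 15 (mod 193), t ≡ 147. Hence x ≡ 9 + 103·147 = 15150 (mod 19879).
From x ≡ 15150 (mod 19879) write x = 15150 + 19879t. Substituting into x ≡ 52 (mod 167) gives 19879t ≡ 99 (mod 167), and since 6⁻¹ ≡ 28 (mod 167), t ≡ 100. Hence x ≡ 15150 + 19879·100 = 2003050 (mod 3319793).
From x ≡ 2003050 (mod 3319793) write x = 2003050 + 3319793t. Substituting into x ≡ 134 (mod 137) gives 3319793t ≡ 24 (mod 137), and since 9⁻¹ ≡ 61 (mod 137), t ≡ 94. Hence x ≡ 2003050 + 3319793·94 = 314063592 (mod 454811641).
From x ≡ 314063592 (mod 454811641) write x = 314063592 + 454811641t. Substituting into x ≡ 14 (mod 89) gives 454811641t ≡ 67 (mod 89), and since 14⁻¹ ≡ 70 (mod 89), t ≡ 62. Hence x ≡ 314063592 + 454811641·62 = 28512385334 (mod 40478236049).

28512385334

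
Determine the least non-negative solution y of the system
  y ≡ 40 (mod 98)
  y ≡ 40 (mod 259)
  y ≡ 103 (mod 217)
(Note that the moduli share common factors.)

Combine the congruences pairwise.
gcd(98, 259) = 7 and 7 | (40 − 40), so the pair is consistent; merging gives y ≡ 40 (mod 3626), where 3626 = lcm(98, 259).
gcd(3626, 217) = 7 and 7 | (103 − 40), so the pair is consistent; merging gives y ≡ 108820 (mod 112406), where 112406 = lcm(3626, 217).
The solution is unique modulo lcm(98, 259, 217) = 112406.

108820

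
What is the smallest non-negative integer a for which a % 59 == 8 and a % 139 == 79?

From a ≡ 8 (mod 59) write a = 8 + 59t. Substituting into a ≡ 79 (mod 139) gives 59t ≡ 71 (mod 139), and since 59⁻¹ ≡ 33 (mod 139), t ≡ 119. Hence a ≡ 8 + 59·119 = 7029 (mod 8201).

7029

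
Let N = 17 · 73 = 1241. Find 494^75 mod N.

562

Mod 17: 494 ≡ 1; by Fermat, exponent reduces to 75 mod 16 = 11; 1^11 ≡ 1 (mod 17).
Mod 73: 494 ≡ 56; by Fermat, exponent reduces to 75 mod 72 = 3; 56^3 ≡ 51 (mod 73).
Combine by CRT: x ≡ 1 (mod 17), x ≡ 51 (mod 73) ⇒ x ≡ 562 (mod 1241).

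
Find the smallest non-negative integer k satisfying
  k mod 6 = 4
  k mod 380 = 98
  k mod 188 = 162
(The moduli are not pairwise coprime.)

6178

gcd(6, 380) = 2 and 2 | (98 − 4), so the pair is consistent; merging gives k ≡ 478 (mod 1140), where 1140 = lcm(6, 380).
gcd(1140, 188) = 4 and 4 | (162 − 478), so the pair is consistent; merging gives k ≡ 6178 (mod 53580), where 53580 = lcm(1140, 188).
The solution is unique modulo lcm(6, 380, 188) = 53580.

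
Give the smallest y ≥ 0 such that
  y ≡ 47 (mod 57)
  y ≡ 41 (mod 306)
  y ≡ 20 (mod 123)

117239

gcd(57, 306) = 3 and 3 | (41 − 47), so the pair is consistent; merging gives y ≡ 959 (mod 5814), where 5814 = lcm(57, 306).
gcd(5814, 123) = 3 and 3 | (20 − 959), so the pair is consistent; merging gives y ≡ 117239 (mod 238374), where 238374 = lcm(5814, 123).
The solution is unique modulo lcm(57, 306, 123) = 238374.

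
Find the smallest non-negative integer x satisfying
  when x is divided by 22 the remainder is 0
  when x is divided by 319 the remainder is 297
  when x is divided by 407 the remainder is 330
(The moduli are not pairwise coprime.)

22308

gcd(22, 319) = 11 and 11 | (297 − 0), so the pair is consistent; merging gives x ≡ 616 (mod 638), where 638 = lcm(22, 319).
gcd(638, 407) = 11 and 11 | (330 − 616), so the pair is consistent; merging gives x ≡ 22308 (mod 23606), where 23606 = lcm(638, 407).
The solution is unique modulo lcm(22, 319, 407) = 23606.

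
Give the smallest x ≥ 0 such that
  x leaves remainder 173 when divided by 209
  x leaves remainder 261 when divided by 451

4771

gcd(209, 451) = 11 and 11 | (261 − 173), so the pair is consistent; merging gives x ≡ 4771 (mod 8569), where 8569 = lcm(209, 451).
The solution is unique modulo lcm(209, 451) = 8569.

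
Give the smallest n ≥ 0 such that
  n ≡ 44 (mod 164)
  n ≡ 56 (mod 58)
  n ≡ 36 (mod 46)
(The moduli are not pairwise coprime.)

8408

gcd(164, 58) = 2 and 2 | (56 − 44), so the pair is consistent; merging gives n ≡ 3652 (mod 4756), where 4756 = lcm(164, 58).
gcd(4756, 46) = 2 and 2 | (36 − 3652), so the pair is consistent; merging gives n ≡ 8408 (mod 109388), where 109388 = lcm(4756, 46).
The solution is unique modulo lcm(164, 58, 46) = 109388.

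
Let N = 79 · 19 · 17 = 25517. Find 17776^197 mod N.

16670

Mod 79: 17776 ≡ 1; by Fermat, exponent reduces to 197 mod 78 = 41; 1^41 ≡ 1 (mod 79).
Mod 19: 17776 ≡ 11; by Fermat, exponent reduces to 197 mod 18 = 17; 11^17 ≡ 7 (mod 19).
Mod 17: 17776 ≡ 11; by Fermat, exponent reduces to 197 mod 16 = 5; 11^5 ≡ 10 (mod 17).
Combine by CRT: x ≡ 1 (mod 79), x ≡ 7 (mod 19), x ≡ 10 (mod 17) ⇒ x ≡ 16670 (mod 25517).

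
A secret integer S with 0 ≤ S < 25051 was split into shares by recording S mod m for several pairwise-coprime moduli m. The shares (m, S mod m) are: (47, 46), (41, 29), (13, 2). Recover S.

From S ≡ 46 (mod 47) write S = 46 + 47t. Substituting into S ≡ 29 (mod 41) gives 47t ≡ 24 (mod 41), and since 6⁻¹ ≡ 7 (mod 41), t ≡ 4. Hence S ≡ 46 + 47·4 = 234 (mod 1927).
From S ≡ 234 (mod 1927) write S = 234 + 1927t. Substituting into S ≡ 2 (mod 13) gives 1927t ≡ 2 (mod 13), and since 3⁻¹ ≡ 9 (mod 13), t ≡ 5. Hence S ≡ 234 + 1927·5 = 9869 (mod 25051).

9869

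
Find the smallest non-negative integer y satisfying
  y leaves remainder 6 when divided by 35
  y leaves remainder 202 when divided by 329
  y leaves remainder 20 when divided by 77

2176

Combine the congruences pairwise.
gcd(35, 329) = 7 and 7 | (202 − 6), so the pair is consistent; merging gives y ≡ 531 (mod 1645), where 1645 = lcm(35, 329).
gcd(1645, 77) = 7 and 7 | (20 − 531), so the pair is consistent; merging gives y ≡ 2176 (mod 18095), where 18095 = lcm(1645, 77).
The solution is unique modulo lcm(35, 329, 77) = 18095.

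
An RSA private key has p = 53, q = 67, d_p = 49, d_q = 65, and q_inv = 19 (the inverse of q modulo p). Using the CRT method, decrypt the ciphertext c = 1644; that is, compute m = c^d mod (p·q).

m₁ = c^(d_p) mod p: c ≡ 1 (mod 53), and 1^49 mod 53 = 1.
m₂ = c^(d_q) mod q: c ≡ 36 (mod 67), and 36^65 mod 67 = 54.
h = q_inv·(m₁ − m₂) mod p = 19·(1 − 54) mod 53 = 0.
m = m₂ + h·q = 54 + 0·67 = 54.

54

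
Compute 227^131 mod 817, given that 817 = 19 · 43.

Mod 19: 227 ≡ 18; by Fermat, exponent reduces to 131 mod 18 = 5; 18^5 ≡ 18 (mod 19).
Mod 43: 227 ≡ 12; by Fermat, exponent reduces to 131 mod 42 = 5; 12^5 ≡ 34 (mod 43).
Combine by CRT: x ≡ 18 (mod 19), x ≡ 34 (mod 43) ⇒ x ≡ 550 (mod 817).

550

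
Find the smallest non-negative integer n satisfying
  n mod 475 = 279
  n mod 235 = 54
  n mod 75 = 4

gcd(475, 235) = 5 and 5 | (54 − 279), so the pair is consistent; merging gives n ≡ 1229 (mod 22325), where 22325 = lcm(475, 235).
gcd(22325, 75) = 25 and 25 | (4 − 1229), so the pair is consistent; merging gives n ≡ 23554 (mod 66975), where 66975 = lcm(22325, 75).
The solution is unique modulo lcm(475, 235, 75) = 66975.

23554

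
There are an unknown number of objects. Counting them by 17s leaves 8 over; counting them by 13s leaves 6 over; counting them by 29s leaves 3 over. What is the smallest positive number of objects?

3425

From N ≡ 8 (mod 17) write N = 8 + 17t. Substituting into N ≡ 6 (mod 13) gives 17t ≡ 11 (mod 13), and since 4⁻¹ ≡ 10 (mod 13), t ≡ 6. Hence N ≡ 8 + 17·6 = 110 (mod 221).
From N ≡ 110 (mod 221) write N = 110 + 221t. Substituting into N ≡ 3 (mod 29) gives 221t ≡ 9 (mod 29), and since 18⁻¹ ≡ 21 (mod 29), t ≡ 15. Hence N ≡ 110 + 221·15 = 3425 (mod 6409).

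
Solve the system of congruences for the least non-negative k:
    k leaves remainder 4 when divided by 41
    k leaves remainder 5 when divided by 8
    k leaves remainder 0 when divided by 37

2997

The moduli are pairwise coprime; N = 41·8·37 = 12136.
N/41 = 296; 296 ≡ 9 (mod 41); 9·32 ≡ 1, so inverse 32.
N/8 = 1517; 1517 ≡ 5 (mod 8); 5·5 ≡ 1, so inverse 5.
N/37 = 328; 328 ≡ 32 (mod 37); 32·22 ≡ 1, so inverse 22.
k ≡ 4·296·32 + 5·1517·5 + 0·328·22 = 75813.
75813 mod 12136 = 2997.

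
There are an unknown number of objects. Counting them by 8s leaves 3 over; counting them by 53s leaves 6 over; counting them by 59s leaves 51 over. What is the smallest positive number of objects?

4299

From N ≡ 3 (mod 8) write N = 3 + 8t. Substituting into N ≡ 6 (mod 53) gives 8t ≡ 3 (mod 53), and since 8⁻¹ ≡ 20 (mod 53), t ≡ 7. Hence N ≡ 3 + 8·7 = 59 (mod 424).
From N ≡ 59 (mod 424) write N = 59 + 424t. Substituting into N ≡ 51 (mod 59) gives 424t ≡ 51 (mod 59), and since 11⁻¹ ≡ 43 (mod 59), t ≡ 10. Hence N ≡ 59 + 424·10 = 4299 (mod 25016).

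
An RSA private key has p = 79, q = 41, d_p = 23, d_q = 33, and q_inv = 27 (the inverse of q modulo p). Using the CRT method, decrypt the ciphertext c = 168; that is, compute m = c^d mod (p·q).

m₁ = c^(d_p) mod p: c ≡ 10 (mod 79), and 10^23 mod 79 = 38.
m₂ = c^(d_q) mod q: c ≡ 4 (mod 41), and 4^33 mod 41 = 23.
h = q_inv·(m₁ − m₂) mod p = 27·(38 − 23) mod 79 = 10.
m = m₂ + h·q = 23 + 10·41 = 433.

433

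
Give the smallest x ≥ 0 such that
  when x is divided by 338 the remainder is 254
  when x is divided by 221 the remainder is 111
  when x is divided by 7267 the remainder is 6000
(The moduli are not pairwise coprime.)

107738

gcd(338, 221) = 13 and 13 | (111 − 254), so the pair is consistent; merging gives x ≡ 4310 (mod 5746), where 5746 = lcm(338, 221).
gcd(5746, 7267) = 169 and 169 | (6000 − 4310), so the pair is consistent; merging gives x ≡ 107738 (mod 247078), where 247078 = lcm(5746, 7267).
The solution is unique modulo lcm(338, 221, 7267) = 247078.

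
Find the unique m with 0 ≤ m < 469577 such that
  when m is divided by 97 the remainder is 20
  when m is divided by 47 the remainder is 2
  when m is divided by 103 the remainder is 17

45028

The moduli are pairwise coprime; N = 97·47·103 = 469577.
N/97 = 4841; 4841 ≡ 88 (mod 97); 88·43 ≡ 1, so inverse 43.
N/47 = 9991; 9991 ≡ 27 (mod 47); 27·7 ≡ 1, so inverse 7.
N/103 = 4559; 4559 ≡ 27 (mod 103); 27·42 ≡ 1, so inverse 42.
m ≡ 20·4841·43 + 2·9991·7 + 17·4559·42 = 7558260.
7558260 mod 469577 = 45028.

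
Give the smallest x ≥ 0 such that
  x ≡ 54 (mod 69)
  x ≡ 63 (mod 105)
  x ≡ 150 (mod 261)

gcd(69, 105) = 3 and 3 | (63 − 54), so the pair is consistent; merging gives x ≡ 1848 (mod 2415), where 2415 = lcm(69, 105).
gcd(2415, 261) = 3 and 3 | (150 − 1848), so the pair is consistent; merging gives x ≡ 207123 (mod 210105), where 210105 = lcm(2415, 261).
The solution is unique modulo lcm(69, 105, 261) = 210105.

207123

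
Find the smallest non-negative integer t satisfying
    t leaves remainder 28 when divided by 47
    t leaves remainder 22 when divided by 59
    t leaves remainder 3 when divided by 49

98493

The moduli are pairwise coprime; N = 47·59·49 = 135877.
N/47 = 2891; 2891 ≡ 24 (mod 47); 24·2 ≡ 1, so inverse 2.
N/59 = 2303; 2303 ≡ 2 (mod 59); 2·30 ≡ 1, so inverse 30.
N/49 = 2773; 2773 ≡ 29 (mod 49); 29·22 ≡ 1, so inverse 22.
t ≡ 28·2891·2 + 22·2303·30 + 3·2773·22 = 1864894.
1864894 mod 135877 = 98493.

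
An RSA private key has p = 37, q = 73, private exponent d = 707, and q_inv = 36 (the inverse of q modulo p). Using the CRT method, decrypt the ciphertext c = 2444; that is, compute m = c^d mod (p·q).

d_p = d mod (p−1) = 707 mod 36 = 23; d_q = d mod (q−1) = 59.
m₁ = c^(d_p) mod p: c ≡ 2 (mod 37), and 2^23 mod 37 = 5.
m₂ = c^(d_q) mod q: c ≡ 35 (mod 73), and 35^59 mod 73 = 19.
h = q_inv·(m₁ − m₂) mod p = 36·(5 − 19) mod 37 = 14.
m = m₂ + h·q = 19 + 14·73 = 1041.

1041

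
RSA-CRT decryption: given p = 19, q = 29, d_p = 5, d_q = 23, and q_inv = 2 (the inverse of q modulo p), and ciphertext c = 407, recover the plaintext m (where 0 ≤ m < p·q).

88

m₁ = c^(d_p) mod p: c ≡ 8 (mod 19), and 8^5 mod 19 = 12.
m₂ = c^(d_q) mod q: c ≡ 1 (mod 29), and 1^23 mod 29 = 1.
h = q_inv·(m₁ − m₂) mod p = 2·(12 − 1) mod 19 = 3.
m = m₂ + h·q = 1 + 3·29 = 88.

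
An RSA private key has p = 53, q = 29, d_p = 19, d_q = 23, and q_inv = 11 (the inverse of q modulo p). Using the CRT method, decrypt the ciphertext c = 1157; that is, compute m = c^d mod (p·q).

1123

m₁ = c^(d_p) mod p: c ≡ 44 (mod 53), and 44^19 mod 53 = 10.
m₂ = c^(d_q) mod q: c ≡ 26 (mod 29), and 26^23 mod 29 = 21.
h = q_inv·(m₁ − m₂) mod p = 11·(10 − 21) mod 53 = 38.
m = m₂ + h·q = 21 + 38·29 = 1123.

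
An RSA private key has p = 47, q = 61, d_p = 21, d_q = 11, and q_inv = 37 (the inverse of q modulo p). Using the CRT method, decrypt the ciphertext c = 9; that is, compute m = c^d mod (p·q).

253

m₁ = c^(d_p) mod p: c ≡ 9 (mod 47), and 9^21 mod 47 = 18.
m₂ = c^(d_q) mod q: c ≡ 9 (mod 61), and 9^11 mod 61 = 9.
h = q_inv·(m₁ − m₂) mod p = 37·(18 − 9) mod 47 = 4.
m = m₂ + h·q = 9 + 4·61 = 253.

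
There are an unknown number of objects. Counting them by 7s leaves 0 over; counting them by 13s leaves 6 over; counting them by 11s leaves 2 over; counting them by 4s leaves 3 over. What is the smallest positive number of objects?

From N ≡ 0 (mod 7) write N = 0 + 7t. Substituting into N ≡ 6 (mod 13) gives 7t ≡ 6 (mod 13), and since 7⁻¹ ≡ 2 (mod 13), t ≡ 12. Hence N ≡ 0 + 7·12 = 84 (mod 91).
From N ≡ 84 (mod 91) write N = 84 + 91t. Substituting into N ≡ 2 (mod 11) gives 91t ≡ 6 (mod 11), and since 3⁻¹ ≡ 4 (mod 11), t ≡ 2. Hence N ≡ 84 + 91·2 = 266 (mod 1001).
From N ≡ 266 (mod 1001) write N = 266 + 1001t. Substituting into N ≡ 3 (mod 4) gives 1001t ≡ 1 (mod 4), and since 1⁻¹ ≡ 1 (mod 4), t ≡ 1. Hence N ≡ 266 + 1001·1 = 1267 (mod 4004).

1267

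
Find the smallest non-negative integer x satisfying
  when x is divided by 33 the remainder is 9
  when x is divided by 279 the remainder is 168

Combine the congruences pairwise.
gcd(33, 279) = 3 and 3 | (168 − 9), so the pair is consistent; merging gives x ≡ 2121 (mod 3069), where 3069 = lcm(33, 279).
The solution is unique modulo lcm(33, 279) = 3069.

2121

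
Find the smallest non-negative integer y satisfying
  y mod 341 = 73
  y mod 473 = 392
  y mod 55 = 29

56679

Combine the congruences pairwise.
gcd(341, 473) = 11 and 11 | (392 − 73), so the pair is consistent; merging gives y ≡ 12690 (mod 14663), where 14663 = lcm(341, 473).
gcd(14663, 55) = 11 and 11 | (29 − 12690), so the pair is consistent; merging gives y ≡ 56679 (mod 73315), where 73315 = lcm(14663, 55).
The solution is unique modulo lcm(341, 473, 55) = 73315.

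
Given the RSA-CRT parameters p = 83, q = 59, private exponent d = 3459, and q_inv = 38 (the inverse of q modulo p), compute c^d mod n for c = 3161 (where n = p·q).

4347

d_p = d mod (p−1) = 3459 mod 82 = 15; d_q = d mod (q−1) = 37.
m₁ = c^(d_p) mod p: c ≡ 7 (mod 83), and 7^15 mod 83 = 31.
m₂ = c^(d_q) mod q: c ≡ 34 (mod 59), and 34^37 mod 59 = 40.
h = q_inv·(m₁ − m₂) mod p = 38·(31 − 40) mod 83 = 73.
m = m₂ + h·q = 40 + 73·59 = 4347.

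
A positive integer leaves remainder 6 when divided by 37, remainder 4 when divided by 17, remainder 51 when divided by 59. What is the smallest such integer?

The moduli are pairwise coprime; N = 37·17·59 = 37111.
N/37 = 1003; 1003 ≡ 4 (mod 37); 4·28 ≡ 1, so inverse 28.
N/17 = 2183; 2183 ≡ 7 (mod 17); 7·5 ≡ 1, so inverse 5.
N/59 = 629; 629 ≡ 39 (mod 59); 39·56 ≡ 1, so inverse 56.
t ≡ 6·1003·28 + 4·2183·5 + 51·629·56 = 2008588.
2008588 mod 37111 = 4594.

4594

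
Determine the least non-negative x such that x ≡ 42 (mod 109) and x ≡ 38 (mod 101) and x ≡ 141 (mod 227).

368789

From x ≡ 42 (mod 109) write x = 42 + 109t. Substituting into x ≡ 38 (mod 101) gives 109t ≡ 97 (mod 101), and since 8⁻¹ ≡ 38 (mod 101), t ≡ 50. Hence x ≡ 42 + 109·50 = 5492 (mod 11009).
From x ≡ 5492 (mod 11009) write x = 5492 + 11009t. Substituting into x ≡ 141 (mod 227) gives 11009t ≡ 97 (mod 227), and since 113⁻¹ ≡ 225 (mod 227), t ≡ 33. Hence x ≡ 5492 + 11009·33 = 368789 (mod 2499043).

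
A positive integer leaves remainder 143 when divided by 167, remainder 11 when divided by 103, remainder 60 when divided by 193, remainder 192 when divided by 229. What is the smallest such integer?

The moduli are pairwise coprime; N = 167·103·193·229 = 760232597.
N/167 = 4552291; 4552291 ≡ 38 (mod 167); 38·22 ≡ 1, so inverse 22.
N/103 = 7380899; 7380899 ≡ 22 (mod 103); 22·89 ≡ 1, so inverse 89.
N/193 = 3939029; 3939029 ≡ 92 (mod 193); 92·107 ≡ 1, so inverse 107.
N/229 = 3319793; 3319793 ≡ 209 (mod 229); 209·103 ≡ 1, so inverse 103.
x ≡ 143·4552291·22 + 11·7380899·89 + 60·3939029·107 + 192·3319793·103 = 112488200155.
112488200155 mod 760232597 = 734008396.

734008396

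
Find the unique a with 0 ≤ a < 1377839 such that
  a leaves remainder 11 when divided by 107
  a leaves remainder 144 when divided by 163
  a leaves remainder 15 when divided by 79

The moduli are pairwise coprime; N = 107·163·79 = 1377839.
N/107 = 12877; 12877 ≡ 37 (mod 107); 37·81 ≡ 1, so inverse 81.
N/163 = 8453; 8453 ≡ 140 (mod 163); 140·85 ≡ 1, so inverse 85.
N/79 = 17441; 17441 ≡ 61 (mod 79); 61·57 ≡ 1, so inverse 57.
a ≡ 11·12877·81 + 144·8453·85 + 15·17441·57 = 129850182.
129850182 mod 1377839 = 333316.

333316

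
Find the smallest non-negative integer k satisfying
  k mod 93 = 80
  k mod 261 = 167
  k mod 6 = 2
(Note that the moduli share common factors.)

gcd(93, 261) = 3 and 3 | (167 − 80), so the pair is consistent; merging gives k ≡ 2777 (mod 8091), where 8091 = lcm(93, 261).
gcd(8091, 6) = 3 and 3 | (2 − 2777), so the pair is consistent; merging gives k ≡ 10868 (mod 16182), where 16182 = lcm(8091, 6).
The solution is unique modulo lcm(93, 261, 6) = 16182.

10868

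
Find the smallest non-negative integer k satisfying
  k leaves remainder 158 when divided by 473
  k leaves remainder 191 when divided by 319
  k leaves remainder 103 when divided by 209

gcd(473, 319) = 11 and 11 | (191 − 158), so the pair is consistent; merging gives k ≡ 11037 (mod 13717), where 13717 = lcm(473, 319).
gcd(13717, 209) = 11 and 11 | (103 − 11037), so the pair is consistent; merging gives k ≡ 134490 (mod 260623), where 260623 = lcm(13717, 209).
The solution is unique modulo lcm(473, 319, 209) = 260623.

134490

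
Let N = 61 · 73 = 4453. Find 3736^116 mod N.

Mod 61: 3736 ≡ 15; by Fermat, exponent reduces to 116 mod 60 = 56; 15^56 ≡ 12 (mod 61).
Mod 73: 3736 ≡ 13; by Fermat, exponent reduces to 116 mod 72 = 44; 13^44 ≡ 41 (mod 73).
Combine by CRT: x ≡ 12 (mod 61), x ≡ 41 (mod 73) ⇒ x ≡ 1720 (mod 4453).

1720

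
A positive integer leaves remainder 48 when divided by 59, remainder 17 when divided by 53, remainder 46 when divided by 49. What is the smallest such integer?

2349

Combine the congruences pairwise.
From t ≡ 48 (mod 59) write t = 48 + 59s. Substituting into t ≡ 17 (mod 53) gives 59s ≡ 22 (mod 53), and since 6⁻¹ ≡ 9 (mod 53), s ≡ 39. Hence t ≡ 48 + 59·39 = 2349 (mod 3127).
From t ≡ 2349 (mod 3127) write t = 2349 + 3127s. Substituting into t ≡ 46 (mod 49) gives 3127s ≡ 0 (mod 49), and since 40⁻¹ ≡ 38 (mod 49), s ≡ 0. Hence t ≡ 2349 + 3127·0 = 2349 (mod 153223).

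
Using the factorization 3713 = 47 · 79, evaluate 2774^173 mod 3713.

Mod 47: 2774 ≡ 1; by Fermat, exponent reduces to 173 mod 46 = 35; 1^35 ≡ 1 (mod 47).
Mod 79: 2774 ≡ 9; by Fermat, exponent reduces to 173 mod 78 = 17; 9^17 ≡ 13 (mod 79).
Combine by CRT: x ≡ 1 (mod 47), x ≡ 13 (mod 79) ⇒ x ≡ 2304 (mod 3713).

2304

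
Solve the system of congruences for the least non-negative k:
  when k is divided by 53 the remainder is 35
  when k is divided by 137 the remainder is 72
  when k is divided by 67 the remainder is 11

The moduli are pairwise coprime; N = 53·137·67 = 486487.
N/53 = 9179; 9179 ≡ 10 (mod 53); 10·16 ≡ 1, so inverse 16.
N/137 = 3551; 3551 ≡ 126 (mod 137); 126·112 ≡ 1, so inverse 112.
N/67 = 7261; 7261 ≡ 25 (mod 67); 25·59 ≡ 1, so inverse 59.
k ≡ 35·9179·16 + 72·3551·112 + 11·7261·59 = 38487893.
38487893 mod 486487 = 55420.

55420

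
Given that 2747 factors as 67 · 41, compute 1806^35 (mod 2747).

9

Mod 67: 1806 ≡ 64; 64^35 ≡ 9 (mod 67).
Mod 41: 1806 ≡ 2; 2^35 ≡ 9 (mod 41).
Combine by CRT: x ≡ 9 (mod 67), x ≡ 9 (mod 41) ⇒ x ≡ 9 (mod 2747).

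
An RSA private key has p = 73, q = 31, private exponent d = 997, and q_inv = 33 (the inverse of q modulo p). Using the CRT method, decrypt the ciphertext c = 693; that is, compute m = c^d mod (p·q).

d_p = d mod (p−1) = 997 mod 72 = 61; d_q = d mod (q−1) = 7.
m₁ = c^(d_p) mod p: c ≡ 36 (mod 73), and 36^61 mod 73 = 69.
m₂ = c^(d_q) mod q: c ≡ 11 (mod 31), and 11^7 mod 31 = 13.
h = q_inv·(m₁ − m₂) mod p = 33·(69 − 13) mod 73 = 23.
m = m₂ + h·q = 13 + 23·31 = 726.

726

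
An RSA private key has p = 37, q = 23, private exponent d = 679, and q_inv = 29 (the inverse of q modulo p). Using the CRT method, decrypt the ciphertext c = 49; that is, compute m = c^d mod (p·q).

d_p = d mod (p−1) = 679 mod 36 = 31; d_q = d mod (q−1) = 19.
m₁ = c^(d_p) mod p: c ≡ 12 (mod 37), and 12^31 mod 37 = 16.
m₂ = c^(d_q) mod q: c ≡ 3 (mod 23), and 3^19 mod 23 = 6.
h = q_inv·(m₁ − m₂) mod p = 29·(16 − 6) mod 37 = 31.
m = m₂ + h·q = 6 + 31·23 = 719.

719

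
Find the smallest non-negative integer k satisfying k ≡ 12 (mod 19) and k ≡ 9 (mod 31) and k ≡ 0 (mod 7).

2520

The moduli are pairwise coprime; N = 19·31·7 = 4123.
N/19 = 217; 217 ≡ 8 (mod 19); 8·12 ≡ 1, so inverse 12.
N/31 = 133; 133 ≡ 9 (mod 31); 9·7 ≡ 1, so inverse 7.
N/7 = 589; 589 ≡ 1 (mod 7), inverse 1.
k ≡ 12·217·12 + 9·133·7 + 0·589·1 = 39627.
39627 mod 4123 = 2520.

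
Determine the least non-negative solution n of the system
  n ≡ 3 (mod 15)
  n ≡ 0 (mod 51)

Combine the congruences pairwise.
gcd(15, 51) = 3 and 3 | (0 − 3), so the pair is consistent; merging gives n ≡ 153 (mod 255), where 255 = lcm(15, 51).
The solution is unique modulo lcm(15, 51) = 255.

153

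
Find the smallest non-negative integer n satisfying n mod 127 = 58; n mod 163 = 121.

5011

Combine the congruences pairwise.
From n ≡ 58 (mod 127) write n = 58 + 127t. Substituting into n ≡ 121 (mod 163) gives 127t ≡ 63 (mod 163), and since 127⁻¹ ≡ 86 (mod 163), t ≡ 39. Hence n ≡ 58 + 127·39 = 5011 (mod 20701).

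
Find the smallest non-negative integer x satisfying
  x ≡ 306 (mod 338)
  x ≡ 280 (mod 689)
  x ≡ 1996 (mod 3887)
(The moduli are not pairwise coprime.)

180798

gcd(338, 689) = 13 and 13 | (280 − 306), so the pair is consistent; merging gives x ≡ 1658 (mod 17914), where 17914 = lcm(338, 689).
gcd(17914, 3887) = 169 and 169 | (1996 − 1658), so the pair is consistent; merging gives x ≡ 180798 (mod 412022), where 412022 = lcm(17914, 3887).
The solution is unique modulo lcm(338, 689, 3887) = 412022.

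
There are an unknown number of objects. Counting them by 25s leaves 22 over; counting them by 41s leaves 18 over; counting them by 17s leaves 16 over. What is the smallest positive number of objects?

The moduli are pairwise coprime; M = 25·41·17 = 17425.
M/25 = 697; 697 ≡ 22 (mod 25); 22·8 ≡ 1, so inverse 8.
M/41 = 425; 425 ≡ 15 (mod 41); 15·11 ≡ 1, so inverse 11.
M/17 = 1025; 1025 ≡ 5 (mod 17); 5·7 ≡ 1, so inverse 7.
N ≡ 22·697·8 + 18·425·11 + 16·1025·7 = 321622.
321622 mod 17425 = 7972.

7972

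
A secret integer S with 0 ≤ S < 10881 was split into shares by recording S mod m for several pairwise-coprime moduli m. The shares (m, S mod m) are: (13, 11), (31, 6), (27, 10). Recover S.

Combine the congruences pairwise.
From S ≡ 11 (mod 13) write S = 11 + 13t. Substituting into S ≡ 6 (mod 31) gives 13t ≡ 26 (mod 31), and since 13⁻¹ ≡ 12 (mod 31), t ≡ 2. Hence S ≡ 11 + 13·2 = 37 (mod 403).
From S ≡ 37 (mod 403) write S = 37 + 403t. Substituting into S ≡ 10 (mod 27) gives 403t ≡ 0 (mod 27), and since 25⁻¹ ≡ 13 (mod 27), t ≡ 0. Hence S ≡ 37 + 403·0 = 37 (mod 10881).

37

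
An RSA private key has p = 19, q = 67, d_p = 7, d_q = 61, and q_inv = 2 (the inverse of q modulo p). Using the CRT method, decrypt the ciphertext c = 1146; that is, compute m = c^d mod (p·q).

m₁ = c^(d_p) mod p: c ≡ 6 (mod 19), and 6^7 mod 19 = 9.
m₂ = c^(d_q) mod q: c ≡ 7 (mod 67), and 7^61 mod 67 = 20.
h = q_inv·(m₁ − m₂) mod p = 2·(9 − 20) mod 19 = 16.
m = m₂ + h·q = 20 + 16·67 = 1092.

1092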